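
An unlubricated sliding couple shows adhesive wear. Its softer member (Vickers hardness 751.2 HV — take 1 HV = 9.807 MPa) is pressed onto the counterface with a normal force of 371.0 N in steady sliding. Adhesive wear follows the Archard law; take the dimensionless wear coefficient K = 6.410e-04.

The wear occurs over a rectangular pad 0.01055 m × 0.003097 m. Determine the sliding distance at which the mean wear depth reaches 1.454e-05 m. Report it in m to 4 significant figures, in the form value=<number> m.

Every step carries full precision. Displayed values are rounded, and a single final rounding: four significant digits.
Convert: Hardness H = 751.2 HV × 9.807 MPa/HV = 7367 MPa = 7.367e+09 Pa.
Convert: Contact area A = 0.01055 m × 0.003097 m = 3.267e-05 m².
In SI base units, W = 371.0 N, H = 7.367e+09 Pa, K = 6.410e-04.
Limit volume V_lim = h_lim·A = 1.454e-05 · 3.267e-05 = 4.751e-10 m³.
Sliding life L = V_lim·H/(K·W) = 4.751e-10 · 7.367e+09 / (6.410e-04 · 371.0) = 14.72 m.

value=14.72 m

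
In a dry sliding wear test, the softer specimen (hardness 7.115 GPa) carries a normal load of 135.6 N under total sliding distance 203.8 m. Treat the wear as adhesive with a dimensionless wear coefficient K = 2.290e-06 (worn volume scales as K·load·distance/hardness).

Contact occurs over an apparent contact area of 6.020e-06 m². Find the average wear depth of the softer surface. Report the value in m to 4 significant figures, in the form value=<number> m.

Each operation maintains full precision; printed values are rounded. Rounded just once: 4 significant figures.
Hardness H = 7.115 GPa = 7.115e+09 Pa.
Restated in SI base units: W = 135.6 N, H = 7.115e+09 Pa, K = 2.290e-06.
Wear volume V = K·W·L/H = 2.290e-06 · 135.6 · 203.8 / 7.115e+09 = 8.895e-12 m³.
Mean wear depth h = V/A = 8.895e-12 / 6.020e-06 = 1.478e-06 m.

value=1.478e-06 m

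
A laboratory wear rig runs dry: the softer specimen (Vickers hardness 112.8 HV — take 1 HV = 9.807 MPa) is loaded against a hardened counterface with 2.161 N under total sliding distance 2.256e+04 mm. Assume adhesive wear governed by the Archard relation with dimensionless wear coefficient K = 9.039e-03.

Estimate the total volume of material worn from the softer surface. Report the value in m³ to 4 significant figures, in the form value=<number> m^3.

Quoted intermediates are rounded — all working math carries full precision, and a lone final rounding: 4 significant figures.
Convert: The distance L = 2.256e+04 mm = 22.56 m.
Convert: Hardness H = 112.8 HV × 9.807 MPa/HV = 1106 MPa = 1.106e+09 Pa.
Expressed in SI base units: W = 2.161 N, H = 1.106e+09 Pa, K = 9.039e-03.
The Archard volume V = K·W·L/H = 9.039e-03 · 2.161 · 22.56 / 1.106e+09 = 3.984e-10 m³.

value=3.984e-10 m^3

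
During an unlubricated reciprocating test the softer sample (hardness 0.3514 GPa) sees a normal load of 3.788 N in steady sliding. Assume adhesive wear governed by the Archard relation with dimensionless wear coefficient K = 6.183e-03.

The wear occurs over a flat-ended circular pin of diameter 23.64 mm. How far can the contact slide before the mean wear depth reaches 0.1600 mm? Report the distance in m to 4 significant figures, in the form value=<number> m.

value=1054 m

Displayed values are rounded, and the computation carries full precision — rounded once at the end, at 4 significant figures.
Convert: Hardness H = 0.3514 GPa = 3.514e+08 Pa.
Convert: Pin diameter d = 23.64 mm = 0.02364 m. Contact area A = π·d²/4 = π·(0.02364 m)²/4 = 4.389e-04 m².
Convert: Depth limit h_lim = 0.1600 mm = 1.600e-04 m.
In SI base units, W = 3.788 N, H = 3.514e+08 Pa, K = 6.183e-03.
Wearable volume V_lim = h_lim·A = 1.600e-04 · 4.389e-04 = 7.023e-08 m³.
Thus life L = V_lim·H/(K·W) = 7.023e-08 · 3.514e+08 / (6.183e-03 · 3.788) = 1054 m.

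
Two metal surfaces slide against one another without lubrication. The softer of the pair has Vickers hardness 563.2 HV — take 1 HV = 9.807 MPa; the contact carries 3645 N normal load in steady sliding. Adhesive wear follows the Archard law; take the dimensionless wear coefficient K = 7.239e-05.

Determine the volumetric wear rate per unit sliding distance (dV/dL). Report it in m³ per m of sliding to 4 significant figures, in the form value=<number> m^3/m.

value=4.777e-11 m^3/m

Shown intermediates are rounded; every step keeps full precision — rounded just once: 4 significant figures.
Convert: Hardness H = 563.2 HV × 9.807 MPa/HV = 5523 MPa = 5.523e+09 Pa.
Working in SI base units: W = 3645 N, H = 5.523e+09 Pa, K = 7.239e-05.
Sliding wear rate dV/dL = K·W/H (no L dependence): 7.239e-05 · 3645 / 5.523e+09 = 4.777e-11 m³/m.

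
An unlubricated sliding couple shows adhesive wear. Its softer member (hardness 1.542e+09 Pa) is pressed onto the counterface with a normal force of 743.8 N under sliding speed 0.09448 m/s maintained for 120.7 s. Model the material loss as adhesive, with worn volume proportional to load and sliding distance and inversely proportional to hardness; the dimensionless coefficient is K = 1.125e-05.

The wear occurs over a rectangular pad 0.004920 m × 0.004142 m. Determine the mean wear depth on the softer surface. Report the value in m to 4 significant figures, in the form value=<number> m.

Each operation runs at full precision; intermediates appear rounded; one final rounding to 4 significant figures.
Convert: The distance L = v·t = 0.09448 m/s × 120.7 s = 11.40 m.
Convert: Contact area A = 0.004920 m × 0.004142 m = 2.038e-05 m².
Expressed in SI base units: W = 743.8 N, H = 1.542e+09 Pa, K = 1.125e-05.
The Archard volume V = K·W·L/H = 1.125e-05 · 743.8 · 11.40 / 1.542e+09 = 6.188e-11 m³.
Wear depth h = V/A = 6.188e-11 / 2.038e-05 = 3.037e-06 m.

value=3.037e-06 m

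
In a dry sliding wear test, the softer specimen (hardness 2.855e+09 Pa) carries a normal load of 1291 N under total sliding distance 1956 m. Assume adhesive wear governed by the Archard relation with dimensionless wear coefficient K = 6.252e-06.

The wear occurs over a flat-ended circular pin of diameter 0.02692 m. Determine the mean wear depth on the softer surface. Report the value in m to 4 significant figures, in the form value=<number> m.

Intermediate values are shown rounded — all arithmetic maintains full float precision; a single final rounding to four significant figures.
Convert: Contact area A = π·d²/4 = π·(0.02692 m)²/4 = 5.692e-04 m².
Restated in SI base units: W = 1291 N, H = 2.855e+09 Pa, K = 6.252e-06.
By Archard's law, V = K·W·L/H = 6.252e-06 · 1291 · 1956 / 2.855e+09 = 5.530e-09 m³.
Mean depth h = V/A = 5.530e-09 / 5.692e-04 = 9.716e-06 m.

value=9.716e-06 m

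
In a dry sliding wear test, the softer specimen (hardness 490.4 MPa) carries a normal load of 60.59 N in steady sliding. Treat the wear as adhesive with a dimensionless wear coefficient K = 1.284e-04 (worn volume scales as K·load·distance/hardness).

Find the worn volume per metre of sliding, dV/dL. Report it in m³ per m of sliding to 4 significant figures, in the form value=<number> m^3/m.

value=1.586e-11 m^3/m

Each operation runs at full precision; intermediate values are shown rounded — rounded once at the end: 4 significant figures.
Hardness H = 490.4 MPa = 4.904e+08 Pa.
Working in SI base units: W = 60.59 N, H = 4.904e+08 Pa, K = 1.284e-04.
Volumetric rate dV/dL = K·W/H, so: 1.284e-04 · 60.59 / 4.904e+08 = 1.586e-11 m³/m.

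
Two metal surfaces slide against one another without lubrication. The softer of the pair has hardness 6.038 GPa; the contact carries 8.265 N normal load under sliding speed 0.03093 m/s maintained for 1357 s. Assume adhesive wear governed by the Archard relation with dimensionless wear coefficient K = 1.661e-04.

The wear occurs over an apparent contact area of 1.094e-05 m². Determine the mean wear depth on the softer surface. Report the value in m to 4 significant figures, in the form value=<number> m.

value=8.723e-07 m

All arithmetic holds exact precision. The intermediates are shown rounded, and rounded just once to four significant figures.
Convert: Distance covered L = v·t = 0.03093 m/s × 1357 s = 41.97 m.
Convert: Hardness H = 6.038 GPa = 6.038e+09 Pa.
SI base units throughout: W = 8.265 N, H = 6.038e+09 Pa, K = 1.661e-04.
By Archard's law, V = K·W·L/H = 1.661e-04 · 8.265 · 41.97 / 6.038e+09 = 9.543e-12 m³.
Mean depth h = V/A = 9.543e-12 / 1.094e-05 = 8.723e-07 m.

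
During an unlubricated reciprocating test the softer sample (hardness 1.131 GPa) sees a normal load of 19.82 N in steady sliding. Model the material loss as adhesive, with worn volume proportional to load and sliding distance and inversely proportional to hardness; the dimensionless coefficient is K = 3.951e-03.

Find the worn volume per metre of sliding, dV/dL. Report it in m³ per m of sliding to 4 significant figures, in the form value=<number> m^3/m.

value=6.924e-11 m^3/m

The algebra keeps exact precision, and intermediates are displayed rounded, and a lone final rounding: four significant digits.
Convert: Hardness H = 1.131 GPa = 1.131e+09 Pa.
Collected in SI base units: W = 19.82 N, H = 1.131e+09 Pa, K = 3.951e-03.
Wear rate dV/dL = K·W/H — distance-free: 3.951e-03 · 19.82 / 1.131e+09 = 6.924e-11 m³/m.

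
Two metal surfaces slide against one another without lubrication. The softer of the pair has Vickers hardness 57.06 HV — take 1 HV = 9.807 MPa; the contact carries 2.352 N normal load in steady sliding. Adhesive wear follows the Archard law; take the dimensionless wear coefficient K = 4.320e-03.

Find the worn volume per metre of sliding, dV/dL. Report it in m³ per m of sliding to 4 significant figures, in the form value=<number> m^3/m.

The computation keeps full precision. Intermediate values are displayed rounded. Rounded just once to 4 significant digits.
Convert: Hardness H = 57.06 HV × 9.807 MPa/HV = 559.6 MPa = 5.596e+08 Pa.
SI base units throughout: W = 2.352 N, H = 5.596e+08 Pa, K = 4.320e-03.
Volumetric rate dV/dL = K·W/H (no L dependence): 4.320e-03 · 2.352 / 5.596e+08 = 1.816e-11 m³/m.

value=1.816e-11 m^3/m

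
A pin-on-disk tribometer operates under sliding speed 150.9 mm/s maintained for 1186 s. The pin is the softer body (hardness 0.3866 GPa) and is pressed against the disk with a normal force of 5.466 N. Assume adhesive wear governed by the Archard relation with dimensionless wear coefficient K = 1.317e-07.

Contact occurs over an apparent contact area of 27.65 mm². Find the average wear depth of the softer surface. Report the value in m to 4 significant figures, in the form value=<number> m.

value=1.205e-08 m

Each operation keeps full precision; intermediate values are displayed rounded, and one final rounding, at 4 significant figures.
Convert: Sliding speed v = 150.9 mm/s = 0.1509 m/s. Distance L = v·t = 0.1509 m/s × 1186 s = 179.0 m.
Convert: Hardness H = 0.3866 GPa = 3.866e+08 Pa.
Convert: Contact area A = 27.65 mm² = 2.765e-05 m².
In SI base units, W = 5.466 N, H = 3.866e+08 Pa, K = 1.317e-07.
Apply Archard: V = K·W·L/H = 1.317e-07 · 5.466 · 179.0 / 3.866e+08 = 3.332e-13 m³.
Mean depth h = V/A = 3.332e-13 / 2.765e-05 = 1.205e-08 m.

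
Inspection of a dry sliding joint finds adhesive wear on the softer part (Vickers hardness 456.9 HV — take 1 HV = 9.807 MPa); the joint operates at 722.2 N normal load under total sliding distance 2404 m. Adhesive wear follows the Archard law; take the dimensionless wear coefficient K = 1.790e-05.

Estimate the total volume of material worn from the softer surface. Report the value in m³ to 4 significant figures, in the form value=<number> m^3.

Intermediates appear rounded, and the computation runs at exact precision, and one final rounding, at 4 significant digits.
Hardness H = 456.9 HV × 9.807 MPa/HV = 4481 MPa = 4.481e+09 Pa.
Working in SI base units: W = 722.2 N, H = 4.481e+09 Pa, K = 1.790e-05.
Archard volume V = K·W·L/H = 1.790e-05 · 722.2 · 2404 / 4.481e+09 = 6.936e-09 m³.

value=6.936e-09 m^3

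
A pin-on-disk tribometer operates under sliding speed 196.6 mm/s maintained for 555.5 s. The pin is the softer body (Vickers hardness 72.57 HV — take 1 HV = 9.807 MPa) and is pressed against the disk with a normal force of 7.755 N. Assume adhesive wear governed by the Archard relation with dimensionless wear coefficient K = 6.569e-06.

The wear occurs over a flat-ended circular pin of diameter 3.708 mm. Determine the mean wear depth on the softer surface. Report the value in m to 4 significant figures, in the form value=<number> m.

Every step holds full float precision; the intermediates are printed rounded; rounded once at the end, at 4 significant figures.
Convert: Sliding speed v = 196.6 mm/s = 0.1966 m/s. Sliding distance L = v·t = 0.1966 m/s × 555.5 s = 109.2 m.
Convert: Hardness H = 72.57 HV × 9.807 MPa/HV = 711.7 MPa = 7.117e+08 Pa.
Convert: Pin diameter d = 3.708 mm = 0.003708 m. Contact area A = π·d²/4 = π·(0.003708 m)²/4 = 1.080e-05 m².
Expressed in SI base units: W = 7.755 N, H = 7.117e+08 Pa, K = 6.569e-06.
Archard volume V = K·W·L/H = 6.569e-06 · 7.755 · 109.2 / 7.117e+08 = 7.817e-12 m³.
Mean depth h = V/A = 7.817e-12 / 1.080e-05 = 7.239e-07 m.

value=7.239e-07 m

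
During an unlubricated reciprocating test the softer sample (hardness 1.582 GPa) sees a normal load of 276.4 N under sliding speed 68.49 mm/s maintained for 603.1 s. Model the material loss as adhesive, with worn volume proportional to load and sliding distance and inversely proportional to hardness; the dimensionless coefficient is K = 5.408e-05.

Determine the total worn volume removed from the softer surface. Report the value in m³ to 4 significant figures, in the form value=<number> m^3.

Each operation keeps exact precision; intermediates are displayed rounded; one last rounding to four significant digits.
Convert: Sliding speed v = 68.49 mm/s = 0.06849 m/s. Distance covered L = v·t = 0.06849 m/s × 603.1 s = 41.31 m.
Convert: Hardness H = 1.582 GPa = 1.582e+09 Pa.
Expressed in SI base units: W = 276.4 N, H = 1.582e+09 Pa, K = 5.408e-05.
Wear volume V = K·W·L/H = 5.408e-05 · 276.4 · 41.31 / 1.582e+09 = 3.903e-10 m³.

value=3.903e-10 m^3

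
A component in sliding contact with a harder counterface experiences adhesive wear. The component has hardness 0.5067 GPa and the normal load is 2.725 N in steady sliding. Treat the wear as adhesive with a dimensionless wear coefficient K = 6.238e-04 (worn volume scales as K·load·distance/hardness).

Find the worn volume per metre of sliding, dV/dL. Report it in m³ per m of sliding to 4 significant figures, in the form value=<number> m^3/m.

value=3.355e-12 m^3/m

Every step keeps full float precision. The intermediates are printed rounded; one last rounding: 4 significant digits.
Convert: Hardness H = 0.5067 GPa = 5.067e+08 Pa.
Expressed in SI base units: W = 2.725 N, H = 5.067e+08 Pa, K = 6.238e-04.
Rate of wear dV/dL = K·W/H (no L dependence): 6.238e-04 · 2.725 / 5.067e+08 = 3.355e-12 m³/m.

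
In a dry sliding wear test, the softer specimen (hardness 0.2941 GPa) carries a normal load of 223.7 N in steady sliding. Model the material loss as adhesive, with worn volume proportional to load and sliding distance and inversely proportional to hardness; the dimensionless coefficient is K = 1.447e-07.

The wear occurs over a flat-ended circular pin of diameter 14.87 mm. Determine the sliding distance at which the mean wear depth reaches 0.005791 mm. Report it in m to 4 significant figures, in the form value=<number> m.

value=9137 m

The algebra runs at full float precision; intermediates appear rounded — rounded just once to four significant figures.
Convert: Hardness H = 0.2941 GPa = 2.941e+08 Pa.
Convert: Pin diameter d = 14.87 mm = 0.01487 m. Contact area A = π·d²/4 = π·(0.01487 m)²/4 = 1.737e-04 m².
Convert: Depth limit h_lim = 0.005791 mm = 5.791e-06 m.
Restated in SI base units: W = 223.7 N, H = 2.941e+08 Pa, K = 1.447e-07.
Allowed volume V_lim = h_lim·A = 5.791e-06 · 1.737e-04 = 1.006e-09 m³.
Sliding life L = V_lim·H/(K·W) = 1.006e-09 · 2.941e+08 / (1.447e-07 · 223.7) = 9137 m.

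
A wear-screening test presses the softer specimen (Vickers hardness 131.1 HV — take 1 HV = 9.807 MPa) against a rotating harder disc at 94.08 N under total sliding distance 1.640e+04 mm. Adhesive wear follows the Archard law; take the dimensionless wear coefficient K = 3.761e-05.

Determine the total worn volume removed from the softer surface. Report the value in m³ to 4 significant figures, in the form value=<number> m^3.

Each operation holds full float precision. Intermediates are displayed rounded — one last rounding to four significant figures.
Convert: Distance L = 1.640e+04 mm = 16.40 m.
Convert: Hardness H = 131.1 HV × 9.807 MPa/HV = 1286 MPa = 1.286e+09 Pa.
In SI base units: W = 94.08 N, H = 1.286e+09 Pa, K = 3.761e-05.
Worn volume V = K·W·L/H = 3.761e-05 · 94.08 · 16.40 / 1.286e+09 = 4.513e-11 m³.

value=4.513e-11 m^3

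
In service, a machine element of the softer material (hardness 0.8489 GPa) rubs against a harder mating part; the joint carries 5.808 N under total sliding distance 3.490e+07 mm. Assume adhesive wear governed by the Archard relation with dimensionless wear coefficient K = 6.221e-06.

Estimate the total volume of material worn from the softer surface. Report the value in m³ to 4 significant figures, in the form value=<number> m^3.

Intermediate values are shown rounded, and all working math carries exact precision. Rounded just once: 4 significant figures.
Convert: Path length L = 3.490e+07 mm = 3.490e+04 m.
Convert: Hardness H = 0.8489 GPa = 8.489e+08 Pa.
In SI base units: W = 5.808 N, H = 8.489e+08 Pa, K = 6.221e-06.
Archard volume V = K·W·L/H = 6.221e-06 · 5.808 · 3.490e+04 / 8.489e+08 = 1.485e-09 m³.

value=1.485e-09 m^3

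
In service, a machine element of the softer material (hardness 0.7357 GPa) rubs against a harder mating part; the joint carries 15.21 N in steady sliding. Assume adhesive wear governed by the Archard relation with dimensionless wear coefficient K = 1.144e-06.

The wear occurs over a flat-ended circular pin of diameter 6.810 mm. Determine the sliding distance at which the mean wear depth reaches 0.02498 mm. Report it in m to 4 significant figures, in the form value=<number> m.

Shown intermediates are rounded; the computation carries full precision, and one last rounding, at 4 significant figures.
Convert: Hardness H = 0.7357 GPa = 7.357e+08 Pa.
Convert: Pin diameter d = 6.810 mm = 0.006810 m. Contact area A = π·d²/4 = π·(0.006810 m)²/4 = 3.642e-05 m².
Convert: Depth limit h_lim = 0.02498 mm = 2.498e-05 m.
As SI base values: W = 15.21 N, H = 7.357e+08 Pa, K = 1.144e-06.
Wearable volume V_lim = h_lim·A = 2.498e-05 · 3.642e-05 = 9.099e-10 m³.
Inverting, life L = V_lim·H/(K·W) = 9.099e-10 · 7.357e+08 / (1.144e-06 · 15.21) = 3.847e+04 m.

value=3.847e+04 m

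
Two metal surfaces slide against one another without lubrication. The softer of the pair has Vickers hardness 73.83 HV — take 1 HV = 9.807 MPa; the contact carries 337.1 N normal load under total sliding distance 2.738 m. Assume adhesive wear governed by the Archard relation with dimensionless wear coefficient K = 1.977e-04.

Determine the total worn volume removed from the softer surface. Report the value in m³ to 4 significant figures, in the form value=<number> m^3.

value=2.520e-10 m^3

Every step keeps full precision. Intermediate values appear rounded; rounded just once: 4 significant figures.
Convert: Hardness H = 73.83 HV × 9.807 MPa/HV = 724.1 MPa = 7.241e+08 Pa.
SI base units throughout: W = 337.1 N, H = 7.241e+08 Pa, K = 1.977e-04.
Volume removed: V = K·W·L/H = 1.977e-04 · 337.1 · 2.738 / 7.241e+08 = 2.520e-10 m³.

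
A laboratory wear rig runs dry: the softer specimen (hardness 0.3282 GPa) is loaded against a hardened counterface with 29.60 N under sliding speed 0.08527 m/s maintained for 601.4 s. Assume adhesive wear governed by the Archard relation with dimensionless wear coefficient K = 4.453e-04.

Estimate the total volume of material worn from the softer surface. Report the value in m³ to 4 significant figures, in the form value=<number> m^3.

Intermediate values appear rounded; all arithmetic carries exact precision, and rounded just once to 4 significant digits.
Distance covered L = v·t = 0.08527 m/s × 601.4 s = 51.28 m.
Hardness H = 0.3282 GPa = 3.282e+08 Pa.
Working in SI base units: W = 29.60 N, H = 3.282e+08 Pa, K = 4.453e-04.
The Archard volume V = K·W·L/H = 4.453e-04 · 29.60 · 51.28 / 3.282e+08 = 2.060e-09 m³.

value=2.060e-09 m^3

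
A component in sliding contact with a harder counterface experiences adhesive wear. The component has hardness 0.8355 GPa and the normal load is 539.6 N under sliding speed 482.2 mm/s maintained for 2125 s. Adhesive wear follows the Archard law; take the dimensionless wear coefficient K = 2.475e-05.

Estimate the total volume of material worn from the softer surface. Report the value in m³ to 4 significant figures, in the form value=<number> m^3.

The intermediates are printed rounded — the computation maintains exact precision. Rounded just once, at four significant digits.
Sliding speed v = 482.2 mm/s = 0.4822 m/s. Distance L = v·t = 0.4822 m/s × 2125 s = 1025 m.
Hardness H = 0.8355 GPa = 8.355e+08 Pa.
As SI base values: W = 539.6 N, H = 8.355e+08 Pa, K = 2.475e-05.
Volume removed: V = K·W·L/H = 2.475e-05 · 539.6 · 1025 / 8.355e+08 = 1.638e-08 m³.

value=1.638e-08 m^3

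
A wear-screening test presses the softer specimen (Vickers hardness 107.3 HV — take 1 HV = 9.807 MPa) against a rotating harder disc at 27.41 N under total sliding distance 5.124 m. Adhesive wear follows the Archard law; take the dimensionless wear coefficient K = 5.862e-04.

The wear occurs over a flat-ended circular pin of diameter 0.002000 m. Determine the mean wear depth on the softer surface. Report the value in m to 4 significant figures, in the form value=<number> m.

All working math holds full precision — quoted intermediates are rounded — one last rounding, at 4 significant figures.
Hardness H = 107.3 HV × 9.807 MPa/HV = 1052 MPa = 1.052e+09 Pa.
Contact area A = π·d²/4 = π·(0.002000 m)²/4 = 3.142e-06 m².
Working in SI base units: W = 27.41 N, H = 1.052e+09 Pa, K = 5.862e-04.
Volume removed: V = K·W·L/H = 5.862e-04 · 27.41 · 5.124 / 1.052e+09 = 7.824e-11 m³.
Wear depth h = V/A = 7.824e-11 / 3.142e-06 = 2.490e-05 m.

value=2.490e-05 m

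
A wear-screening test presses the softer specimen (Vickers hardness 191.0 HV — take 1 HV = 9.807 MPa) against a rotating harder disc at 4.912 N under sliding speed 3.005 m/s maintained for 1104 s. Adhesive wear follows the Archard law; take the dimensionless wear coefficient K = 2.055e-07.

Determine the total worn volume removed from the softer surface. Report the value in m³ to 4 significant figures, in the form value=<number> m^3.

value=1.788e-12 m^3

Each operation maintains exact precision. The intermediates are printed rounded — a single final rounding, at 4 significant figures.
Distance L = v·t = 3.005 m/s × 1104 s = 3318 m.
Hardness H = 191.0 HV × 9.807 MPa/HV = 1873 MPa = 1.873e+09 Pa.
Working in SI base units: W = 4.912 N, H = 1.873e+09 Pa, K = 2.055e-07.
Archard relation: V = K·W·L/H = 2.055e-07 · 4.912 · 3318 / 1.873e+09 = 1.788e-12 m³.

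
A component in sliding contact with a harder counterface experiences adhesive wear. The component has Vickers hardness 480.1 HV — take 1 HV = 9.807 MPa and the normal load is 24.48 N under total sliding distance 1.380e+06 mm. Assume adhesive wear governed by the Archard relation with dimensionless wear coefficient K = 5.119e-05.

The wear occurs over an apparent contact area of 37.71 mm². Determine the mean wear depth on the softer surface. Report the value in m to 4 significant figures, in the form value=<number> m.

value=9.740e-06 m

Intermediate values are printed rounded. Every step holds exact precision; one final rounding: four significant figures.
Convert: Total distance L = 1.380e+06 mm = 1380 m.
Convert: Hardness H = 480.1 HV × 9.807 MPa/HV = 4708 MPa = 4.708e+09 Pa.
Convert: Contact area A = 37.71 mm² = 3.771e-05 m².
In SI base units, W = 24.48 N, H = 4.708e+09 Pa, K = 5.119e-05.
The Archard volume V = K·W·L/H = 5.119e-05 · 24.48 · 1380 / 4.708e+09 = 3.673e-10 m³.
Mean depth h = V/A = 3.673e-10 / 3.771e-05 = 9.740e-06 m.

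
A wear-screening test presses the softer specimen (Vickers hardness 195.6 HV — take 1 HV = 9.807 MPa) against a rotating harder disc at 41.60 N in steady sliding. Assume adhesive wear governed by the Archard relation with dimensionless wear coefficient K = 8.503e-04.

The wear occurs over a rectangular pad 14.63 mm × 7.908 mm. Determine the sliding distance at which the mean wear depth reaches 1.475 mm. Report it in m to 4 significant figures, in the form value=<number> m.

Intermediate values appear rounded. The computation carries full precision. Rounded once at the end: 4 significant figures.
Convert: Hardness H = 195.6 HV × 9.807 MPa/HV = 1918 MPa = 1.918e+09 Pa.
Convert: Pad sides 14.63 mm × 7.908 mm = 0.01463 m × 0.007908 m. Contact area A = 0.01463 m × 0.007908 m = 1.157e-04 m².
Convert: Depth limit h_lim = 1.475 mm = 0.001475 m.
In SI base units: W = 41.60 N, H = 1.918e+09 Pa, K = 8.503e-04.
Allowed volume V_lim = h_lim·A = 0.001475 · 1.157e-04 = 1.706e-07 m³.
Sliding life L = V_lim·H/(K·W) = 1.706e-07 · 1.918e+09 / (8.503e-04 · 41.60) = 9254 m.

value=9254 m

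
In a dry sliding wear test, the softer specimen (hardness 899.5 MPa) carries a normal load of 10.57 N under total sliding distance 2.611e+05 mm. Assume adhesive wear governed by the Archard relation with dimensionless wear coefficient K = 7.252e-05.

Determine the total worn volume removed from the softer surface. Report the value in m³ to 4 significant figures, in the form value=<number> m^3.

value=2.225e-10 m^3

Shown intermediates are rounded. Each operation carries exact precision. Rounded once at the end, at four significant figures.
Path length L = 2.611e+05 mm = 261.1 m.
Hardness H = 899.5 MPa = 8.995e+08 Pa.
As SI base values: W = 10.57 N, H = 8.995e+08 Pa, K = 7.252e-05.
Archard volume V = K·W·L/H = 7.252e-05 · 10.57 · 261.1 / 8.995e+08 = 2.225e-10 m³.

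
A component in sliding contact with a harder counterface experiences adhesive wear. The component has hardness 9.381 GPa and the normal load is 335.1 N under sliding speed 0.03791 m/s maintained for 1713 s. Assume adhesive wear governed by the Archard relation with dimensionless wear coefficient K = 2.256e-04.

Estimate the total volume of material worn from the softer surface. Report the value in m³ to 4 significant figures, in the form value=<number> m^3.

value=5.233e-10 m^3

Intermediates appear rounded; every step runs at exact precision, and a lone final rounding: 4 significant figures.
Sliding distance L = v·t = 0.03791 m/s × 1713 s = 64.94 m.
Hardness H = 9.381 GPa = 9.381e+09 Pa.
Expressed in SI base units: W = 335.1 N, H = 9.381e+09 Pa, K = 2.256e-04.
By Archard's law, V = K·W·L/H = 2.256e-04 · 335.1 · 64.94 / 9.381e+09 = 5.233e-10 m³.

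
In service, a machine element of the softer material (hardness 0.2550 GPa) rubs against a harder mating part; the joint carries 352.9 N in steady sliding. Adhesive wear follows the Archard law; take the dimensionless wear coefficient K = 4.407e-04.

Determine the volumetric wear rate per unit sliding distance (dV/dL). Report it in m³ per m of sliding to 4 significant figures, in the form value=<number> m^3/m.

value=6.099e-10 m^3/m

The algebra holds full precision — printed values are rounded; a single final rounding: 4 significant digits.
Convert: Hardness H = 0.2550 GPa = 2.550e+08 Pa.
Restated in SI base units: W = 352.9 N, H = 2.550e+08 Pa, K = 4.407e-04.
Volumetric rate dV/dL = K·W/H, so: 4.407e-04 · 352.9 / 2.550e+08 = 6.099e-10 m³/m.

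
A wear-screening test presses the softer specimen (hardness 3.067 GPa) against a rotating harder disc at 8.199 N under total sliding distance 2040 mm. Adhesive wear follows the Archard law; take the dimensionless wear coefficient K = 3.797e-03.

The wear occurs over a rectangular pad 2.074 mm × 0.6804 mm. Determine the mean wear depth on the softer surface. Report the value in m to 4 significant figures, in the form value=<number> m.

Every step keeps exact precision — the intermediates are displayed rounded; a lone final rounding to 4 significant digits.
Sliding distance L = 2040 mm = 2.040 m.
Hardness H = 3.067 GPa = 3.067e+09 Pa.
Pad sides 2.074 mm × 0.6804 mm = 2.074e-03 m × 6.804e-04 m. Contact area A = 2.074e-03 m × 6.804e-04 m = 1.411e-06 m².
Working in SI base units: W = 8.199 N, H = 3.067e+09 Pa, K = 3.797e-03.
By Archard's law, V = K·W·L/H = 3.797e-03 · 8.199 · 2.040 / 3.067e+09 = 2.071e-11 m³.
Average depth h = V/A = 2.071e-11 / 1.411e-06 = 1.467e-05 m.

value=1.467e-05 m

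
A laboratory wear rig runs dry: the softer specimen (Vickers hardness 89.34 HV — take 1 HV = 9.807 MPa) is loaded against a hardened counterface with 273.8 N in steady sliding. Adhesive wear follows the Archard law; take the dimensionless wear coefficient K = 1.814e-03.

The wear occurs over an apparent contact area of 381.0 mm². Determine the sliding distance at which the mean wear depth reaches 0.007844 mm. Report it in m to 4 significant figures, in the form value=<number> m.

value=5.272 m

The intermediates are printed rounded, and all working math keeps full float precision. Rounded once at the end: four significant digits.
Convert: Hardness H = 89.34 HV × 9.807 MPa/HV = 876.2 MPa = 8.762e+08 Pa.
Convert: Contact area A = 381.0 mm² = 3.810e-04 m².
Convert: Depth limit h_lim = 0.007844 mm = 7.844e-06 m.
Expressed in SI base units: W = 273.8 N, H = 8.762e+08 Pa, K = 1.814e-03.
Permissible volume V_lim = h_lim·A = 7.844e-06 · 3.810e-04 = 2.989e-09 m³.
Sliding life L = V_lim·H/(K·W) = 2.989e-09 · 8.762e+08 / (1.814e-03 · 273.8) = 5.272 m.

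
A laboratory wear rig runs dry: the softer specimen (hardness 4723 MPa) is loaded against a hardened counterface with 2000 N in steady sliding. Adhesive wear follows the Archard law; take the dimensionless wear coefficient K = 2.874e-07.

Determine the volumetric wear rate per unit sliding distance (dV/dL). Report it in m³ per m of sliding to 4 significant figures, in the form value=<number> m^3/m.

Quoted intermediates are rounded; the computation carries exact precision — one last rounding, at four significant figures.
Hardness H = 4723 MPa = 4.723e+09 Pa.
In SI base units: W = 2000 N, H = 4.723e+09 Pa, K = 2.874e-07.
The wear rate dV/dL = K·W/H (independent of L): 2.874e-07 · 2000 / 4.723e+09 = 1.217e-13 m³/m.

value=1.217e-13 m^3/m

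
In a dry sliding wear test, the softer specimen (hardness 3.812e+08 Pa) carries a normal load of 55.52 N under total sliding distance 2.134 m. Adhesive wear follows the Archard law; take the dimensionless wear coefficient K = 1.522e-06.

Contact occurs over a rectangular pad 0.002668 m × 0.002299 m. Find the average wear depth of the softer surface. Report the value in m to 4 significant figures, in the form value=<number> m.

All working math carries exact precision. Intermediate values are displayed rounded, and a lone final rounding, at four significant digits.
Contact area A = 0.002668 m × 0.002299 m = 6.134e-06 m².
Collected in SI base units: W = 55.52 N, H = 3.812e+08 Pa, K = 1.522e-06.
The Archard volume V = K·W·L/H = 1.522e-06 · 55.52 · 2.134 / 3.812e+08 = 4.730e-13 m³.
Average depth h = V/A = 4.730e-13 / 6.134e-06 = 7.712e-08 m.

value=7.712e-08 m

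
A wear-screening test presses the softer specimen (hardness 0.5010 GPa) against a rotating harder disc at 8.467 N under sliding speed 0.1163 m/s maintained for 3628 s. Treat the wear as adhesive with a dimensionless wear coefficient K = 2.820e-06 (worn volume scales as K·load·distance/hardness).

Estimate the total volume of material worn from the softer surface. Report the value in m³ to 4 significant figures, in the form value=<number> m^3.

Shown intermediates are rounded, and all working math holds full float precision. Rounded just once: 4 significant digits.
Sliding distance L = v·t = 0.1163 m/s × 3628 s = 421.9 m.
Hardness H = 0.5010 GPa = 5.010e+08 Pa.
SI base units throughout: W = 8.467 N, H = 5.010e+08 Pa, K = 2.820e-06.
Archard relation: V = K·W·L/H = 2.820e-06 · 8.467 · 421.9 / 5.010e+08 = 2.011e-11 m³.

value=2.011e-11 m^3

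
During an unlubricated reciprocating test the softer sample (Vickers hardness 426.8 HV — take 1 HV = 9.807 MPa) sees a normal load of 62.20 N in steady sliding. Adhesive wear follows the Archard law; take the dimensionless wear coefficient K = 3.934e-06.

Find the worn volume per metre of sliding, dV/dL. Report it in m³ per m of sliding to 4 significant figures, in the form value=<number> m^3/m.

All arithmetic runs at exact precision — intermediates are displayed rounded; one last rounding to four significant figures.
Hardness H = 426.8 HV × 9.807 MPa/HV = 4186 MPa = 4.186e+09 Pa.
Restated in SI base units: W = 62.20 N, H = 4.186e+09 Pa, K = 3.934e-06.
Rate of wear dV/dL = K·W/H (no L dependence): 3.934e-06 · 62.20 / 4.186e+09 = 5.846e-14 m³/m.

value=5.846e-14 m^3/m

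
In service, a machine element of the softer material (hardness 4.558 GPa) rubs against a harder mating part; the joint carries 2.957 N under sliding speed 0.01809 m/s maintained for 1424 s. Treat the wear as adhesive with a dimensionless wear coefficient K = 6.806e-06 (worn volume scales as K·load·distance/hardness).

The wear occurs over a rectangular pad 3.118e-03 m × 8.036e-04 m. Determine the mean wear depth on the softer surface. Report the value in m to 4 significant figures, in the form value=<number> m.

Intermediates are displayed rounded, and each operation maintains full float precision, and a lone final rounding to four significant digits.
Total distance L = v·t = 0.01809 m/s × 1424 s = 25.76 m.
Hardness H = 4.558 GPa = 4.558e+09 Pa.
Contact area A = 3.118e-03 m × 8.036e-04 m = 2.506e-06 m².
Restated in SI base units: W = 2.957 N, H = 4.558e+09 Pa, K = 6.806e-06.
Archard relation: V = K·W·L/H = 6.806e-06 · 2.957 · 25.76 / 4.558e+09 = 1.137e-13 m³.
Wear depth h = V/A = 1.137e-13 / 2.506e-06 = 4.539e-08 m.

value=4.539e-08 m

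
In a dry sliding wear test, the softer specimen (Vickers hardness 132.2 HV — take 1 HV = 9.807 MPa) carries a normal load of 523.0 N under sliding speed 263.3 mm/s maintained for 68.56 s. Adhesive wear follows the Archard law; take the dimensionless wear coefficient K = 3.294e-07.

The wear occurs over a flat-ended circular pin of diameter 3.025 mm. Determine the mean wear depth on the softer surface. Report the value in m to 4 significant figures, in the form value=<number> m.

Every step holds full precision, and intermediate values appear rounded. Rounded just once, at four significant figures.
Sliding speed v = 263.3 mm/s = 0.2633 m/s. The distance L = v·t = 0.2633 m/s × 68.56 s = 18.05 m.
Hardness H = 132.2 HV × 9.807 MPa/HV = 1296 MPa = 1.296e+09 Pa.
Pin diameter d = 3.025 mm = 0.003025 m. Contact area A = π·d²/4 = π·(0.003025 m)²/4 = 7.187e-06 m².
As SI base values: W = 523.0 N, H = 1.296e+09 Pa, K = 3.294e-07.
The Archard volume V = K·W·L/H = 3.294e-07 · 523.0 · 18.05 / 1.296e+09 = 2.399e-12 m³.
Mean wear depth h = V/A = 2.399e-12 / 7.187e-06 = 3.338e-07 m.

value=3.338e-07 m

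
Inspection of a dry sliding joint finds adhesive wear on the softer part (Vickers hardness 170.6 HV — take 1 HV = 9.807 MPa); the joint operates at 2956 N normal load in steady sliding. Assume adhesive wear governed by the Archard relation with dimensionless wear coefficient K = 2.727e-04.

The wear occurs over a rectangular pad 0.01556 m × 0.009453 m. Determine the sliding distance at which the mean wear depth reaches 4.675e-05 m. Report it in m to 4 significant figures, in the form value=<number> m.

value=14.27 m

Each operation runs at exact precision — quoted intermediates are rounded, and rounded once at the end: four significant figures.
Convert: Hardness H = 170.6 HV × 9.807 MPa/HV = 1673 MPa = 1.673e+09 Pa.
Convert: Contact area A = 0.01556 m × 0.009453 m = 1.471e-04 m².
In SI base units, W = 2956 N, H = 1.673e+09 Pa, K = 2.727e-04.
Permissible volume V_lim = h_lim·A = 4.675e-05 · 1.471e-04 = 6.876e-09 m³.
So the life L = V_lim·H/(K·W) = 6.876e-09 · 1.673e+09 / (2.727e-04 · 2956) = 14.27 m.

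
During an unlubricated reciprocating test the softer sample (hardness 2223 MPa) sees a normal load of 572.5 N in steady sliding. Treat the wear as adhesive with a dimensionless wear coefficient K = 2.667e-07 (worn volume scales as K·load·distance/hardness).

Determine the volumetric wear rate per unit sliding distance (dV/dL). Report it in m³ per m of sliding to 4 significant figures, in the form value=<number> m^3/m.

Every step maintains full float precision — the intermediates are shown rounded, and a lone final rounding: 4 significant digits.
Convert: Hardness H = 2223 MPa = 2.223e+09 Pa.
In SI base units, W = 572.5 N, H = 2.223e+09 Pa, K = 2.667e-07.
The wear rate dV/dL = K·W/H, so: 2.667e-07 · 572.5 / 2.223e+09 = 6.868e-14 m³/m.

value=6.868e-14 m^3/m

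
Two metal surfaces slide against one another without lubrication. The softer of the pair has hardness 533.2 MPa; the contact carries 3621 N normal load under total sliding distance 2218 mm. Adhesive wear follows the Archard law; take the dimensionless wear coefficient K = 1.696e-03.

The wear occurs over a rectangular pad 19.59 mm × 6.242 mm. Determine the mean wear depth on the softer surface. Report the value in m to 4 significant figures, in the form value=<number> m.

Intermediates appear rounded — all arithmetic runs at full float precision — one final rounding: 4 significant figures.
Path length L = 2218 mm = 2.218 m.
Hardness H = 533.2 MPa = 5.332e+08 Pa.
Pad sides 19.59 mm × 6.242 mm = 0.01959 m × 0.006242 m. Contact area A = 0.01959 m × 0.006242 m = 1.223e-04 m².
In SI base units: W = 3621 N, H = 5.332e+08 Pa, K = 1.696e-03.
Archard volume V = K·W·L/H = 1.696e-03 · 3621 · 2.218 / 5.332e+08 = 2.555e-08 m³.
Depth h = V/A = 2.555e-08 / 1.223e-04 = 2.089e-04 m.

value=2.089e-04 m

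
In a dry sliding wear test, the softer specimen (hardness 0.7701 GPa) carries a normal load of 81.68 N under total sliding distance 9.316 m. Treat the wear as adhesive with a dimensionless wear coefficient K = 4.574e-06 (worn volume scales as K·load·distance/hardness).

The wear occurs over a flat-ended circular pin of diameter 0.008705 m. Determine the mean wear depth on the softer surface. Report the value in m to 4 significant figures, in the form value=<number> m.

value=7.594e-08 m

Intermediate values are displayed rounded, and the algebra keeps full precision, and one final rounding, at 4 significant digits.
Hardness H = 0.7701 GPa = 7.701e+08 Pa.
Contact area A = π·d²/4 = π·(0.008705 m)²/4 = 5.952e-05 m².
SI base units throughout: W = 81.68 N, H = 7.701e+08 Pa, K = 4.574e-06.
Archard volume V = K·W·L/H = 4.574e-06 · 81.68 · 9.316 / 7.701e+08 = 4.520e-12 m³.
Depth of wear h = V/A = 4.520e-12 / 5.952e-05 = 7.594e-08 m.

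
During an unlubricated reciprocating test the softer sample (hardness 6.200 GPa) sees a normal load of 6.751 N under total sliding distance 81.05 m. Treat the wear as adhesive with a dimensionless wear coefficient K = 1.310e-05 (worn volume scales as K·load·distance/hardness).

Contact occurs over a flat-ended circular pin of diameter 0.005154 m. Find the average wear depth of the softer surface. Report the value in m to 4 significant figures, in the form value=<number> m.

All working math keeps full float precision. Printed values are rounded. Rounded once at the end to four significant figures.
Convert: Hardness H = 6.200 GPa = 6.200e+09 Pa.
Convert: Contact area A = π·d²/4 = π·(0.005154 m)²/4 = 2.086e-05 m².
In SI base units: W = 6.751 N, H = 6.200e+09 Pa, K = 1.310e-05.
Archard relation: V = K·W·L/H = 1.310e-05 · 6.751 · 81.05 / 6.200e+09 = 1.156e-12 m³.
Depth of wear h = V/A = 1.156e-12 / 2.086e-05 = 5.541e-08 m.

value=5.541e-08 m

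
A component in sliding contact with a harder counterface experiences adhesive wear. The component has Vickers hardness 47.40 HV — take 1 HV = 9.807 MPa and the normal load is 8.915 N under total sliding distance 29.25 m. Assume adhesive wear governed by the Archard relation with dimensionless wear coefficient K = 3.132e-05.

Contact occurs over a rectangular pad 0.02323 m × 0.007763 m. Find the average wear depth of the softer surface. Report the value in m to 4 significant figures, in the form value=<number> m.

value=9.743e-08 m

Intermediate values appear rounded, and all arithmetic runs at exact precision, and a single final rounding, at 4 significant digits.
Convert: Hardness H = 47.40 HV × 9.807 MPa/HV = 464.9 MPa = 4.649e+08 Pa.
Convert: Contact area A = 0.02323 m × 0.007763 m = 1.803e-04 m².
Working in SI base units: W = 8.915 N, H = 4.649e+08 Pa, K = 3.132e-05.
Worn volume V = K·W·L/H = 3.132e-05 · 8.915 · 29.25 / 4.649e+08 = 1.757e-11 m³.
Depth h = V/A = 1.757e-11 / 1.803e-04 = 9.743e-08 m.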